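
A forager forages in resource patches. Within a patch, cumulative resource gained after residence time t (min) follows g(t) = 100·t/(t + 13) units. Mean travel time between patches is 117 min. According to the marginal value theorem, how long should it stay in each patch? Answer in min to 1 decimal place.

39.0 min

Maximise g(t)/(T+t): set derivative to zero → g'(t)(T+t) = g(t).
g'(t) = 100·13/(t + 13)². Setting 100·13/(t+13)² = 100t/[(t+13)(117+t)] gives 13(117+t) = t(t+13), so t² = 13×117 = 1521.
t* = √1521 = 39 min.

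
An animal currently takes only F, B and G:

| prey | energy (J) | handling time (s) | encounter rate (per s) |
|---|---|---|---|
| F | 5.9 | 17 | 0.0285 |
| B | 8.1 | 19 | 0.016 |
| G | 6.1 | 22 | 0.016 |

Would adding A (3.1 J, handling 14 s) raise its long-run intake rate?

Yes

Intake rate on the current diet: R = (0.0285×5.9 + 0.016×8.1 + 0.016×6.1) / (1 + 0.0285×17 + 0.016×19 + 0.016×22) = 0.3953/2.141 = 0.1847 J/s.
Profitability of A: 3.1/14 = 0.2214 J/s.
0.2214 > 0.1847, so adding A raises the average — include it.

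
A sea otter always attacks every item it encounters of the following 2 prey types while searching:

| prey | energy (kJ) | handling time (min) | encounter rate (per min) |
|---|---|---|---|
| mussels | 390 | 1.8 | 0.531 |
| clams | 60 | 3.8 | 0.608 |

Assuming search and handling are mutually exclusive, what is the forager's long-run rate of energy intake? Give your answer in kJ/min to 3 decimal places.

57.093 kJ/min

R = (0.531×390 + 0.608×60) / (1 + 0.531×1.8 + 0.608×3.8) = 243.6/4.266 = 57.09 kJ/min.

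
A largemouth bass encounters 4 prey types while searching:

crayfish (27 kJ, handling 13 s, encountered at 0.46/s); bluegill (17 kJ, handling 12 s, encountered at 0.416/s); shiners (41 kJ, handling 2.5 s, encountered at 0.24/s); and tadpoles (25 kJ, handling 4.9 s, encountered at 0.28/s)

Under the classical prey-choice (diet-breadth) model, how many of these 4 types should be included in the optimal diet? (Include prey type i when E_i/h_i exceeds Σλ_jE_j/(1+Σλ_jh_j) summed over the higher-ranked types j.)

1

Profitabilities (E/h, kJ/s): shiners 16.4, tadpoles 5.1, crayfish 2.08, bluegill 1.42. Add prey in this order while the next type's profitability exceeds the intake rate on those already taken.
Rate on top 1: 6.15. tadpoles: 5.1 < 6.15 → exclude; stop.
Optimal diet: shiners — 1 of 4 types.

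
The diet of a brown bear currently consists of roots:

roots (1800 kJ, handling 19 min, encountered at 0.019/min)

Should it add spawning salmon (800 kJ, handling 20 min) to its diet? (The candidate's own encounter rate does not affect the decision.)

Yes

Intake rate on the current diet: R = (0.019×1800) / (1 + 0.019×19) = 34.2/1.361 = 25.13 kJ/min.
Profitability of spawning salmon: 800/20 = 40 kJ/min.
Since 40 > R, including spawning salmon increases the long-run rate.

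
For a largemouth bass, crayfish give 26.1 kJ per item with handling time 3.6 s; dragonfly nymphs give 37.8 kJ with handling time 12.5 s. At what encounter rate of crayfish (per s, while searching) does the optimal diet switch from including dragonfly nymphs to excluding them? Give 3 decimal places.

The zero-one rule: include dragonfly nymphs iff E₂/h₂ > λE₁/(1+λh₁). Equality gives the switch point.
λE₁h₂ = E₂ + λE₂h₁ ⇒ λ = E₂/(E₁h₂ − E₂h₁) = 37.8/(326.2 − 136.1) = 0.1988 per s.

0.199 per s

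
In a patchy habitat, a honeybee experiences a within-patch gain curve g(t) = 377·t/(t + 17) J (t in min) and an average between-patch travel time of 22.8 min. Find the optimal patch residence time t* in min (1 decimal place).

Optimal t* satisfies g'(t*) = g(t*)/(T + t*).
g'(t) = 377·17/(t + 17)². Setting 377·17/(t+17)² = 377t/[(t+17)(22.8+t)] gives 17(22.8+t) = t(t+17), so t² = 17×22.8 = 387.6.
t* = √387.6 = 19.69 min.

19.7 min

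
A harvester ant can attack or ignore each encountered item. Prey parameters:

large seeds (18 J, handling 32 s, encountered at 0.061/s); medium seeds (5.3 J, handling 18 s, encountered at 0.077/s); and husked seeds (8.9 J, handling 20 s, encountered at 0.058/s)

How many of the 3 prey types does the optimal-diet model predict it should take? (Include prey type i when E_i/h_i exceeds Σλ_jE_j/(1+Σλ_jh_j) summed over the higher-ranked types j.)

E/h in descending order: large seeds 0.562, husked seeds 0.445, medium seeds 0.294 J/s. The optimal diet is the largest prefix of this list for which every included type satisfies E_i/h_i > R on the types above it.
Rate on top 1: 0.372. husked seeds: 0.445 > 0.372 → include.
Rate on top 2: 0.3926. medium seeds: 0.294 < 0.3926 → exclude; stop.
Optimal diet: large seeds, husked seeds — 2 of 3 types.

2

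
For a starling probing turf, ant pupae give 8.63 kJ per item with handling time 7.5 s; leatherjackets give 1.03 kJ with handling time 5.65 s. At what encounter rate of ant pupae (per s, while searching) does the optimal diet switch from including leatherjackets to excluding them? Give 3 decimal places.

0.025 per s

Drop leatherjackets once their profitability E₂/h₂ falls below the rate achievable on ant pupae alone: E₂/h₂ = λE₁/(1 + λh₁).
Solve for λ: λE₁h₂ = E₂(1 + λh₁) → λ(E₁h₂ − E₂h₁) = E₂ → λ = E₂/(E₁h₂ − E₂h₁).
λ = 1.03/(8.63×5.65 − 1.03×7.5) = 1.03/41.03 = 0.0251 per s.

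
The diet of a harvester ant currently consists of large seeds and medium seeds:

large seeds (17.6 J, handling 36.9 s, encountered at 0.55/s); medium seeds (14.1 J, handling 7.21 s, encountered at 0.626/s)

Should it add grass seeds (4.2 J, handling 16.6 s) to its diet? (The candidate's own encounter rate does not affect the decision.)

Current rate: (0.55×17.6 + 0.626×14.1)/(1 + 0.55×36.9 + 0.626×7.21) = 0.7171 J/s.
grass seeds: E/h = 4.2/16.6 = 0.253 J/s.
0.253 < 0.7171, so adding grass seeds would lower the average — exclude it.

No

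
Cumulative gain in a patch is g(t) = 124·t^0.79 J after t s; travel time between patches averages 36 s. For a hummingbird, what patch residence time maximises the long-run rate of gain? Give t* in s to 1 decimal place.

Optimal t* satisfies g'(t*) = g(t*)/(T + t*).
g'(t) = 0.79·124·t^-0.21. Setting 0.79·124·t^-0.21 = 124·t^0.79/(36+t) gives 0.79(36+t) = t, so 0.21·t = 0.79×36.
t* = 0.79×36/0.21 = 135.4 s.

135.4 s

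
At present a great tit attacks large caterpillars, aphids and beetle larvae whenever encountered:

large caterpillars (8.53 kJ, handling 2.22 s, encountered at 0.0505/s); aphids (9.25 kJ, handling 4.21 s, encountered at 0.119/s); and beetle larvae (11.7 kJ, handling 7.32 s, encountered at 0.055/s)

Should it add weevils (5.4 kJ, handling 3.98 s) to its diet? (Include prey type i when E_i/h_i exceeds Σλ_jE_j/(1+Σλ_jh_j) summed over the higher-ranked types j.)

Yes

Intake rate on the current diet: R = (0.0505×8.53 + 0.119×9.25 + 0.055×11.7) / (1 + 0.0505×2.22 + 0.119×4.21 + 0.055×7.32) = 2.175/2.016 = 1.079 kJ/s.
Profitability of weevils: 5.4/3.98 = 1.357 kJ/s.
Since 1.357 > R, including weevils increases the long-run rate.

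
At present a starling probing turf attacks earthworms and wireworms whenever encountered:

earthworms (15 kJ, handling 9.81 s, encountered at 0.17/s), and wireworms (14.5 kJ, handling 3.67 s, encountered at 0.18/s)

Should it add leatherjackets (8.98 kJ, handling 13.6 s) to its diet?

Intake rate on the current diet: R = (0.17×15 + 0.18×14.5) / (1 + 0.17×9.81 + 0.18×3.67) = 5.16/3.328 = 1.55 kJ/s.
leatherjackets: E/h = 8.98/13.6 = 0.6603 kJ/s.
Since 0.6603 < R, time spent handling leatherjackets is better spent searching.

No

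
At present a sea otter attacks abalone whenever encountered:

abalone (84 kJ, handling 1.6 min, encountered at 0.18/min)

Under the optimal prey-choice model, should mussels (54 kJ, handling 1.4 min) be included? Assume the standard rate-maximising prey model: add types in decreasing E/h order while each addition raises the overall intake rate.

Yes

Current rate: (0.18×84)/(1 + 0.18×1.6) = 11.74 kJ/min.
Profitability of mussels: 54/1.4 = 38.57 kJ/min.
Since 38.57 > R, including mussels increases the long-run rate.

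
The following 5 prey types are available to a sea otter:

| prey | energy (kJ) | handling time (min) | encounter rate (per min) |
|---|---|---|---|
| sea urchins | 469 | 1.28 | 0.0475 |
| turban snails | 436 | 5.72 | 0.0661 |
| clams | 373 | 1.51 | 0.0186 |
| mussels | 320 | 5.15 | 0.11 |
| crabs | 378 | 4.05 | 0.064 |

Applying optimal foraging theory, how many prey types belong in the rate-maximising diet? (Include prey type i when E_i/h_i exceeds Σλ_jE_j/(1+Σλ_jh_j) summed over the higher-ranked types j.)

5

Rank by E/h (kJ/min): sea urchins 366, clams 247, crabs 93.3, turban snails 76.2, mussels 62.1. Include each in turn until the next type's E/h falls below the running intake rate.
Rate on top 1: 21. clams: 247 > 21 → include.
Rate on top 2: 26.83. crabs: 93.3 > 26.83 → include.
Rate on top 3: 39.62. turban snails: 76.2 > 39.62 → include.
Rate on top 4: 47.64. mussels: 62.1 > 47.64 → include.
Optimal diet: sea urchins, clams, crabs, turban snails, mussels — 5 of 5 types.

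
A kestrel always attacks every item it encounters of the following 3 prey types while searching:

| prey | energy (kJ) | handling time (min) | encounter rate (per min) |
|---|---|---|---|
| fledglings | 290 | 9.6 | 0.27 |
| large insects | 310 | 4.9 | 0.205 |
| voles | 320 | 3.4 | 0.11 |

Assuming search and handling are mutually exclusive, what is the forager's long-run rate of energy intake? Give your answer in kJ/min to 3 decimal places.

35.620 kJ/min

R = Σλ_iE_i / (1 + Σλ_ih_i)
Numerator: 0.27×290 + 0.205×310 + 0.11×320 = 177.1
Denominator: 1 + 0.27×9.6 + 0.205×4.9 + 0.11×3.4 = 4.97
R = 177.1/4.97 = 35.62 kJ/min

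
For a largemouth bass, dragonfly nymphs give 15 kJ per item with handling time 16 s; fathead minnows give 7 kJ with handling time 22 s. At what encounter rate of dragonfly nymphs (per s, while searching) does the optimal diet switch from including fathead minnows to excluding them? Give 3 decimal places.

0.032 per s

The zero-one rule: include fathead minnows iff E₂/h₂ > λE₁/(1+λh₁). Equality gives the switch point.
λE₁h₂ = E₂ + λE₂h₁ ⇒ λ = E₂/(E₁h₂ − E₂h₁) = 7/(330 − 112) = 0.03211 per s.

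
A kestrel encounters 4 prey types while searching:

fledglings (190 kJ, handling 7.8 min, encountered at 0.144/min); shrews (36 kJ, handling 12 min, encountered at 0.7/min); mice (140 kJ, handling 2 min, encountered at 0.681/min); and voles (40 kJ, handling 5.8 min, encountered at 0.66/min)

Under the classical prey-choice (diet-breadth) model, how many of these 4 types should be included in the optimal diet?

1

Profitabilities (E/h, kJ/min): mice 70, fledglings 24.4, voles 6.9, shrews 3. Add prey in this order while the next type's profitability exceeds the intake rate on those already taken.
Rate on top 1: 40.36. fledglings: 24.4 < 40.36 → exclude; stop.
Optimal diet: mice — 1 of 4 types.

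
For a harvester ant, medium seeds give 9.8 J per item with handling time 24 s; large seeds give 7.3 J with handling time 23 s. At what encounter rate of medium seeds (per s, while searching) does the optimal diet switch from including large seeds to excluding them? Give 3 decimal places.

At the threshold, the rate on medium seeds alone equals the profitability of large seeds: λ·9.8/(1 + λ·24) = 7.3/23 = 0.3174.
Rearranging, λ(9.8 − 0.3174×24) = 0.3174, so λ = 0.3174/2.183 = 0.1454 per s.

0.145 per s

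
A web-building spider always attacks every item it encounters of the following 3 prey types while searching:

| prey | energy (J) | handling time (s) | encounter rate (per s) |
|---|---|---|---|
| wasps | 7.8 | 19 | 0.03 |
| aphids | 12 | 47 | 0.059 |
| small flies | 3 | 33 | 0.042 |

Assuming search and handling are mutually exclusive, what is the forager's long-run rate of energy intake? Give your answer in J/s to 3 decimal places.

R = (0.03×7.8 + 0.059×12 + 0.042×3) / (1 + 0.03×19 + 0.059×47 + 0.042×33) = 1.068/5.729 = 0.1864 J/s.

0.186 J/s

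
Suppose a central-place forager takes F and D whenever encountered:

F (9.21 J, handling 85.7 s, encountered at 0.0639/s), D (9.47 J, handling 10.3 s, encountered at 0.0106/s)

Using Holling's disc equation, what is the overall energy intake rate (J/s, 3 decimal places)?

0.105 J/s

R = Σλ_iE_i / (1 + Σλ_ih_i)
Numerator: 0.0639×9.21 + 0.0106×9.47 = 0.6889
Denominator: 1 + 0.0639×85.7 + 0.0106×10.3 = 6.585
R = 0.6889/6.585 = 0.1046 J/s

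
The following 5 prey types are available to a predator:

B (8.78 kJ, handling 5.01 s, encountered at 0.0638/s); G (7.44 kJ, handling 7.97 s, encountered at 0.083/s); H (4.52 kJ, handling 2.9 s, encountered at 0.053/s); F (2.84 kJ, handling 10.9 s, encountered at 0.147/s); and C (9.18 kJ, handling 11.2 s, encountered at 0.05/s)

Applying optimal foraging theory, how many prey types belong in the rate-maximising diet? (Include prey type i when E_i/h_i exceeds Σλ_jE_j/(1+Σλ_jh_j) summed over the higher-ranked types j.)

Profitabilities (E/h, kJ/s): B 1.75, H 1.56, G 0.934, C 0.82, F 0.261. Add prey in this order while the next type's profitability exceeds the intake rate on those already taken.
Rate on top 1: 0.4245. H: 1.56 > 0.4245 → include.
Rate on top 2: 0.5428. G: 0.934 > 0.5428 → include.
Rate on top 3: 0.6639. C: 0.82 > 0.6639 → include.
Rate on top 4: 0.6962. F: 0.261 < 0.6962 → exclude; stop.
Optimal diet: B, H, G, C — 4 of 5 types.

4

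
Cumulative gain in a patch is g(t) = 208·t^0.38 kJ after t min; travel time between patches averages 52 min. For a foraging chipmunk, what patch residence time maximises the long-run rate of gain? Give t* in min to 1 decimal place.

By the marginal value theorem, leave when the instantaneous gain rate g'(t) equals the habitat-wide average g(t)/(T + t).
g'(t) = 0.38·208·t^-0.62. Setting 0.38·208·t^-0.62 = 208·t^0.38/(52+t) gives 0.38(52+t) = t, so 0.62·t = 0.38×52.
t* = 0.38×52/0.62 = 31.87 min.

31.9 min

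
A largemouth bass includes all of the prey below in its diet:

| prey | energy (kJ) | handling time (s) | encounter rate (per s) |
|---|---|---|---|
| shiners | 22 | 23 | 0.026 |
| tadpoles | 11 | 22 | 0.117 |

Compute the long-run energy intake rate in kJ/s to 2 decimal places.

Energy encountered per unit search time: 0.026×22 + 0.117×11 = 1.859 kJ/s.
Handling time per unit search time: 0.026×23 + 0.117×22 = 3.172.
Rate = 1.859/(1 + 3.172) = 0.4456 kJ/s.

0.45 kJ/s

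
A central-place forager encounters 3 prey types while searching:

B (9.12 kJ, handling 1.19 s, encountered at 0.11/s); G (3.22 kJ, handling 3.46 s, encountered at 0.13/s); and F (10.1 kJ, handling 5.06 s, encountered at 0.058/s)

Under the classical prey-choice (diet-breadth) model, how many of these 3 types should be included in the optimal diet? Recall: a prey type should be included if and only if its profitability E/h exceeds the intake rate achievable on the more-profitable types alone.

Rank by E/h (kJ/s): B 7.66, F 2, G 0.931. Include each in turn until the next type's E/h falls below the running intake rate.
Rate on top 1: 0.8871. F: 2 > 0.8871 → include.
Rate on top 2: 1.116. G: 0.931 < 1.116 → exclude; stop.
Optimal diet: B, F — 2 of 3 types.

2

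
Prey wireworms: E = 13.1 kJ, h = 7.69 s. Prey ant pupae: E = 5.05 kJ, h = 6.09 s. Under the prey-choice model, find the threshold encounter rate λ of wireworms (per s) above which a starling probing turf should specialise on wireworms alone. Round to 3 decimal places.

The zero-one rule: include ant pupae iff E₂/h₂ > λE₁/(1+λh₁). Equality gives the switch point.
λE₁h₂ = E₂ + λE₂h₁ ⇒ λ = E₂/(E₁h₂ − E₂h₁) = 5.05/(79.78 − 38.83) = 0.1233 per s.

0.123 per s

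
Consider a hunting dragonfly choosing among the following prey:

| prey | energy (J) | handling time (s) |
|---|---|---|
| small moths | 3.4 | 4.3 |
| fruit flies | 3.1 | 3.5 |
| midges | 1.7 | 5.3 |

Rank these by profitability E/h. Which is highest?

fruit flies

In descending order of E/h:
fruit flies: 3.1/3.5 = 0.886 J/s
small moths: 3.4/4.3 = 0.791 J/s
midges: 1.7/5.3 = 0.321 J/s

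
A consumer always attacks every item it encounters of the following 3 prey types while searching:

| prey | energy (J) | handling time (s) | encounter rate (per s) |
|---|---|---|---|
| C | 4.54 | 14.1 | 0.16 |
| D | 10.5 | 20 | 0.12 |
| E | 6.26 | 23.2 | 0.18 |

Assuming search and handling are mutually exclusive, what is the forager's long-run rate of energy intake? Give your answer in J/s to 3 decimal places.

0.317 J/s

R = Σλ_iE_i / (1 + Σλ_ih_i)
Numerator: 0.16×4.54 + 0.12×10.5 + 0.18×6.26 = 3.113
Denominator: 1 + 0.16×14.1 + 0.12×20 + 0.18×23.2 = 9.832
R = 3.113/9.832 = 0.3166 J/s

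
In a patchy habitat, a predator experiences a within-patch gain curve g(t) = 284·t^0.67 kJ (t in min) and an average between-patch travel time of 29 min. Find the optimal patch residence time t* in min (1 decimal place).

58.9 min

Optimal t* satisfies g'(t*) = g(t*)/(T + t*).
g'(t) = 0.67·284·t^-0.33. Setting 0.67·284·t^-0.33 = 284·t^0.67/(29+t) gives 0.67(29+t) = t, so 0.33·t = 0.67×29.
t* = 0.67×29/0.33 = 58.88 min.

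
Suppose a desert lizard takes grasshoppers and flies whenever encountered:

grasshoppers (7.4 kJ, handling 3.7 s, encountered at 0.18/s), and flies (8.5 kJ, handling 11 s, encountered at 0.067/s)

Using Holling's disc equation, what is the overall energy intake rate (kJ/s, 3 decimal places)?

R = (0.18×7.4 + 0.067×8.5) / (1 + 0.18×3.7 + 0.067×11) = 1.901/2.403 = 0.7913 kJ/s.

0.791 kJ/s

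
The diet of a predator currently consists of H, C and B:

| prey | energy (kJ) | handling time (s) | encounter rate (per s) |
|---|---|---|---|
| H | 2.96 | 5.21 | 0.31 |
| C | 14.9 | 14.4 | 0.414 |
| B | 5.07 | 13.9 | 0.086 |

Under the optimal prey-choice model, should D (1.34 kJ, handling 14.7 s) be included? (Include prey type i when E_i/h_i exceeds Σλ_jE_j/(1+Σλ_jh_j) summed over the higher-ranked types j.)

No

Intake rate on the current diet: R = (0.31×2.96 + 0.414×14.9 + 0.086×5.07) / (1 + 0.31×5.21 + 0.414×14.4 + 0.086×13.9) = 7.522/9.772 = 0.7698 kJ/s.
Profitability of D: 1.34/14.7 = 0.09116 kJ/s.
0.09116 < 0.7698, so adding D would lower the average — exclude it.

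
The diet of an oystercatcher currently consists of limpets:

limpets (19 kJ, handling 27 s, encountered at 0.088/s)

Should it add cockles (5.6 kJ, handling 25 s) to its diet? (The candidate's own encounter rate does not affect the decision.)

On limpets alone, R = ΣλE/(1+Σλh) = 1.672/3.376 = 0.4953 kJ/s.
cockles: E/h = 5.6/25 = 0.224 kJ/s.
Since 0.224 < R, time spent handling cockles is better spent searching.

No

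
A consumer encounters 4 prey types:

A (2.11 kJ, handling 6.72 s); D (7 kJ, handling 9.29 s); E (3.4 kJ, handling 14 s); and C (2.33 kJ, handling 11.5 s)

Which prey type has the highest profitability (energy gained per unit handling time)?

D

In descending order of E/h:
D: 7/9.29 = 0.753 kJ/s
A: 2.11/6.72 = 0.314 kJ/s
E: 3.4/14 = 0.243 kJ/s
C: 2.33/11.5 = 0.203 kJ/s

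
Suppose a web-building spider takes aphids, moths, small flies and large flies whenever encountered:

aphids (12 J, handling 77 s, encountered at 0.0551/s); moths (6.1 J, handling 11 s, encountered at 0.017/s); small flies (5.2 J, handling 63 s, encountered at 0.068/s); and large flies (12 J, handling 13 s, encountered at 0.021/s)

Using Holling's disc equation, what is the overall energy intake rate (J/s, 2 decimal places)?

0.14 J/s

R = Σλ_iE_i / (1 + Σλ_ih_i)
Numerator: 0.0551×12 + 0.017×6.1 + 0.068×5.2 + 0.021×12 = 1.371
Denominator: 1 + 0.0551×77 + 0.017×11 + 0.068×63 + 0.021×13 = 9.987
R = 1.371/9.987 = 0.1372 J/s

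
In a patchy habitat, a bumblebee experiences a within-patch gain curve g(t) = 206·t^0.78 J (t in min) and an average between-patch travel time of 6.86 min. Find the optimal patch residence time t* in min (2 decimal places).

24.32 min

Maximise g(t)/(T+t): set derivative to zero → g'(t)(T+t) = g(t).
g'(t) = 0.78·206·t^-0.22. Setting 0.78·206·t^-0.22 = 206·t^0.78/(6.86+t) gives 0.78(6.86+t) = t, so 0.22·t = 0.78×6.86.
t* = 0.78×6.86/0.22 = 24.32 min.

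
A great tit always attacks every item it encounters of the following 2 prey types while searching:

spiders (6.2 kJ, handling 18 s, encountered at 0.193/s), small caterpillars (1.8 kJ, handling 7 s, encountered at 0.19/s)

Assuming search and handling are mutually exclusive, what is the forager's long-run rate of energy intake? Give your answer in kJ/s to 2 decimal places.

0.27 kJ/s

Energy encountered per unit search time: 0.193×6.2 + 0.19×1.8 = 1.539 kJ/s.
Handling time per unit search time: 0.193×18 + 0.19×7 = 4.804.
Rate = 1.539/(1 + 4.804) = 0.2651 kJ/s.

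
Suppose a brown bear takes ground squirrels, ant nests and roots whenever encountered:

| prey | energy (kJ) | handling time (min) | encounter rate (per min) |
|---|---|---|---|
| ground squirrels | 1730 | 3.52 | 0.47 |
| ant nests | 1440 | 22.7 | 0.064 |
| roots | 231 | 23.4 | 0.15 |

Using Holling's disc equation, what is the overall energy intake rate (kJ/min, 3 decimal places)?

R = (0.47×1730 + 0.064×1440 + 0.15×231) / (1 + 0.47×3.52 + 0.064×22.7 + 0.15×23.4) = 939.9/7.617 = 123.4 kJ/min.

123.393 kJ/min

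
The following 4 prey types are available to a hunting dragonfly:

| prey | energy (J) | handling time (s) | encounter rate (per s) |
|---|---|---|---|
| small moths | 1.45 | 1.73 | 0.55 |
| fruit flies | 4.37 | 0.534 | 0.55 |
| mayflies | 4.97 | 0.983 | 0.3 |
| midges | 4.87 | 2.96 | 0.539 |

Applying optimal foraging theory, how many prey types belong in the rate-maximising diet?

2

E/h in descending order: fruit flies 8.18, mayflies 5.06, midges 1.65, small moths 0.838 J/s. The optimal diet is the largest prefix of this list for which every included type satisfies E_i/h_i > R on the types above it.
Rate on top 1: 1.858. mayflies: 5.06 > 1.858 → include.
Rate on top 2: 2.452. midges: 1.65 < 2.452 → exclude; stop.
Optimal diet: fruit flies, mayflies — 2 of 4 types.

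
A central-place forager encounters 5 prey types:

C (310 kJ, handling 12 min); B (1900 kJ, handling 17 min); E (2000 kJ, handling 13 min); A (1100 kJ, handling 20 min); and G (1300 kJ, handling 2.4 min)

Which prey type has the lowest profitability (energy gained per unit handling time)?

C

Profitability E/h (kJ/min): C = 310/12 = 25.8, B = 1900/17 = 112, E = 2000/13 = 154, A = 1100/20 = 55, G = 1300/2.4 = 542.
Ranked: G > E > B > A > C.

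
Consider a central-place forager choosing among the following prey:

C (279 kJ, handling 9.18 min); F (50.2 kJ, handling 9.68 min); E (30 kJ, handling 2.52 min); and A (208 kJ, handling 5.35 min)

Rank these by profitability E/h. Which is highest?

A

Profitability E/h (kJ/min): C = 279/9.18 = 30.4, F = 50.2/9.68 = 5.19, E = 30/2.52 = 11.9, A = 208/5.35 = 38.9.
Ranked: A > C > E > F.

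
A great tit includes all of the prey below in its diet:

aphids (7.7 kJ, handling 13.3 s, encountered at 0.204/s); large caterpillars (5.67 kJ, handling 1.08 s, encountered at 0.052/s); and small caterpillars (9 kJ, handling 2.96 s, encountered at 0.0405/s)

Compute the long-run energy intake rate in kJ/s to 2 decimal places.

0.57 kJ/s

R = Σλ_iE_i / (1 + Σλ_ih_i)
Numerator: 0.204×7.7 + 0.052×5.67 + 0.0405×9 = 2.23
Denominator: 1 + 0.204×13.3 + 0.052×1.08 + 0.0405×2.96 = 3.889
R = 2.23/3.889 = 0.5734 kJ/s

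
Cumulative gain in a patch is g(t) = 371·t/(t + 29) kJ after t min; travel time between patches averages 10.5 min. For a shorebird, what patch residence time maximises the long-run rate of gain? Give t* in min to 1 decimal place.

17.4 min

By the marginal value theorem, leave when the instantaneous gain rate g'(t) equals the habitat-wide average g(t)/(T + t).
g'(t) = 371·29/(t + 29)². Setting 371·29/(t+29)² = 371t/[(t+29)(10.5+t)] gives 29(10.5+t) = t(t+29), so t² = 29×10.5 = 304.5.
t* = √304.5 = 17.45 min.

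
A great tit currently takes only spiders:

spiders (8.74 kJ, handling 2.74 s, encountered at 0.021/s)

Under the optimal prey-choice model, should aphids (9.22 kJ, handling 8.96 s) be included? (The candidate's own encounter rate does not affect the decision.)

Yes

On spiders alone, R = ΣλE/(1+Σλh) = 0.1835/1.058 = 0.1736 kJ/s.
Profitability of aphids: 9.22/8.96 = 1.029 kJ/s.
Since 1.029 > R, including aphids increases the long-run rate.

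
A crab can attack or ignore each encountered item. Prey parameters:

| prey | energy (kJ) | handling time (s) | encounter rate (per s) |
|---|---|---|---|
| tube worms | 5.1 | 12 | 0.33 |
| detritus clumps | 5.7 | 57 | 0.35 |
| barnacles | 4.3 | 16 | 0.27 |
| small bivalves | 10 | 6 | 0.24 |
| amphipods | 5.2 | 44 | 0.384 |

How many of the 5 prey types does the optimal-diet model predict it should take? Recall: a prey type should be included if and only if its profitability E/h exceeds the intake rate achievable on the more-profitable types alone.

E/h in descending order: small bivalves 1.67, tube worms 0.425, barnacles 0.269, amphipods 0.118, detritus clumps 0.1 kJ/s. The optimal diet is the largest prefix of this list for which every included type satisfies E_i/h_i > R on the types above it.
Rate on top 1: 0.9836. tube worms: 0.425 < 0.9836 → exclude; stop.
Optimal diet: small bivalves — 1 of 5 types.

1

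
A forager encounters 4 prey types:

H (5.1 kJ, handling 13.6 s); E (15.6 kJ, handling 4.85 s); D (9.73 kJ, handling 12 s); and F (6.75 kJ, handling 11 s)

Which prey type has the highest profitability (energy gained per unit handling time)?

Profitability E/h (kJ/s): H = 5.1/13.6 = 0.375, E = 15.6/4.85 = 3.22, D = 9.73/12 = 0.811, F = 6.75/11 = 0.614.
Ranked: E > D > F > H.

E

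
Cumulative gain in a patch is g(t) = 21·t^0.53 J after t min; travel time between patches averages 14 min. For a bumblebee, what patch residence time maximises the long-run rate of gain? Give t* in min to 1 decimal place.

15.8 min

Maximise g(t)/(T+t): set derivative to zero → g'(t)(T+t) = g(t).
g'(t) = 0.53·21·t^-0.47. Setting 0.53·21·t^-0.47 = 21·t^0.53/(14+t) gives 0.53(14+t) = t, so 0.47·t = 0.53×14.
t* = 0.53×14/0.47 = 15.79 min.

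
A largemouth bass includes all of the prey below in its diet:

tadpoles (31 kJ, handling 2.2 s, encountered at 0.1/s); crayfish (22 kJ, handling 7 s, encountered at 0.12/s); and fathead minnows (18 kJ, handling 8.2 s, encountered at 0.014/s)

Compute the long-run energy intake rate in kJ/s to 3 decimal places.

R = Σλ_iE_i / (1 + Σλ_ih_i)
Numerator: 0.1×31 + 0.12×22 + 0.014×18 = 5.992
Denominator: 1 + 0.1×2.2 + 0.12×7 + 0.014×8.2 = 2.175
R = 5.992/2.175 = 2.755 kJ/s

2.755 kJ/s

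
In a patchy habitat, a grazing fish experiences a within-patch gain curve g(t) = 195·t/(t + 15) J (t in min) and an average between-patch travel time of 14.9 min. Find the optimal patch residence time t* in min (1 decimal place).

Maximise g(t)/(T+t): set derivative to zero → g'(t)(T+t) = g(t).
g'(t) = 195·15/(t + 15)². Setting 195·15/(t+15)² = 195t/[(t+15)(14.9+t)] gives 15(14.9+t) = t(t+15), so t² = 15×14.9 = 223.5.
t* = √223.5 = 14.95 min.

14.9 min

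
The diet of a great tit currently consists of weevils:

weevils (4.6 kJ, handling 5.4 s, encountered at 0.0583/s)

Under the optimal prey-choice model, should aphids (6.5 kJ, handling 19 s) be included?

Yes

Intake rate on the current diet: R = (0.0583×4.6) / (1 + 0.0583×5.4) = 0.2682/1.315 = 0.204 kJ/s.
Profitability of aphids: 6.5/19 = 0.3421 kJ/s.
Since 0.3421 > R, including aphids increases the long-run rate.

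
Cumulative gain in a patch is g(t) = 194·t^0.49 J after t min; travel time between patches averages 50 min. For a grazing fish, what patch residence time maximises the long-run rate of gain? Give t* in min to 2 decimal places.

Maximise g(t)/(T+t): set derivative to zero → g'(t)(T+t) = g(t).
g'(t) = 0.49·194·t^-0.51. Setting 0.49·194·t^-0.51 = 194·t^0.49/(50+t) gives 0.49(50+t) = t, so 0.51·t = 0.49×50.
t* = 0.49×50/0.51 = 48.04 min.

48.04 min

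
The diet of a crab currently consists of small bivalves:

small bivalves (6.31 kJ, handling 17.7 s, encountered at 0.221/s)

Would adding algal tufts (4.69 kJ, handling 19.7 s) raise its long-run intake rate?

No

Intake rate on the current diet: R = (0.221×6.31) / (1 + 0.221×17.7) = 1.395/4.912 = 0.2839 kJ/s.
Profitability of algal tufts: 4.69/19.7 = 0.2381 kJ/s.
0.2381 < 0.2839, so adding algal tufts would lower the average — exclude it.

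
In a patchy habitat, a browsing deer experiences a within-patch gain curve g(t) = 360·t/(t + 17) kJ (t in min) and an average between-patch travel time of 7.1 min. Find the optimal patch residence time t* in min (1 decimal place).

Optimal t* satisfies g'(t*) = g(t*)/(T + t*).
g'(t) = 360·17/(t + 17)². Setting 360·17/(t+17)² = 360t/[(t+17)(7.1+t)] gives 17(7.1+t) = t(t+17), so t² = 17×7.1 = 120.7.
t* = √120.7 = 10.99 min.

11.0 min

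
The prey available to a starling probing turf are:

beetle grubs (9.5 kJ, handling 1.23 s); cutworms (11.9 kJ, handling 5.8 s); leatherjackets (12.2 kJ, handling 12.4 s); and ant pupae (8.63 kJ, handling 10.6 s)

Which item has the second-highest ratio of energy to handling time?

Profitability E/h (kJ/s): beetle grubs = 9.5/1.23 = 7.72, cutworms = 11.9/5.8 = 2.05, leatherjackets = 12.2/12.4 = 0.984, ant pupae = 8.63/10.6 = 0.814.
Ranked: beetle grubs > cutworms > leatherjackets > ant pupae.

cutworms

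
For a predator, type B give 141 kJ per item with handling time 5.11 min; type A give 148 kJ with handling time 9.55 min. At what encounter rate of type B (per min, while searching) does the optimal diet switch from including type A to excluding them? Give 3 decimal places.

0.251 per min

At the threshold, the rate on type B alone equals the profitability of type A: λ·141/(1 + λ·5.11) = 148/9.55 = 15.5.
Rearranging, λ(141 − 15.5×5.11) = 15.5, so λ = 15.5/61.81 = 0.2507 per min.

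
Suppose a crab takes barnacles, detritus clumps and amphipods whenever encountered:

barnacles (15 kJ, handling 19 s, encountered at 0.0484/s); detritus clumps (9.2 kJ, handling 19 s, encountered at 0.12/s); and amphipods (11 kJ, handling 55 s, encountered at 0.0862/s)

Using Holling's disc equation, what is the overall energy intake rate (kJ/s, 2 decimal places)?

0.31 kJ/s

R = Σλ_iE_i / (1 + Σλ_ih_i)
Numerator: 0.0484×15 + 0.12×9.2 + 0.0862×11 = 2.778
Denominator: 1 + 0.0484×19 + 0.12×19 + 0.0862×55 = 8.941
R = 2.778/8.941 = 0.3107 kJ/s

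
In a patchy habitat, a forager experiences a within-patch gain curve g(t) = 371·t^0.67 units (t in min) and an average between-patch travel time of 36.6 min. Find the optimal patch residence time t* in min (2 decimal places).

74.31 min

Maximise g(t)/(T+t): set derivative to zero → g'(t)(T+t) = g(t).
g'(t) = 0.67·371·t^-0.33. Setting 0.67·371·t^-0.33 = 371·t^0.67/(36.6+t) gives 0.67(36.6+t) = t, so 0.33·t = 0.67×36.6.
t* = 0.67×36.6/0.33 = 74.31 min.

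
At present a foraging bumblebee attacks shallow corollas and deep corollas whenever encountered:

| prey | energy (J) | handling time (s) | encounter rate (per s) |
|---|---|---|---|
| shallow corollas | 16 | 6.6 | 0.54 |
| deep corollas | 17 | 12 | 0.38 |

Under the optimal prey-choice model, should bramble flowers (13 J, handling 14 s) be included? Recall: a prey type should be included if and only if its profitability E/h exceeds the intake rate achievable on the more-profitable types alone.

No

Intake rate on the current diet: R = (0.54×16 + 0.38×17) / (1 + 0.54×6.6 + 0.38×12) = 15.1/9.124 = 1.655 J/s.
Profitability of bramble flowers: 13/14 = 0.9286 J/s.
0.9286 < 1.655, so adding bramble flowers would lower the average — exclude it.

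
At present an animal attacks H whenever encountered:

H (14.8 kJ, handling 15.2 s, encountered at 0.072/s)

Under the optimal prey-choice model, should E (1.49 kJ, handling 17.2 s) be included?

On H alone, R = ΣλE/(1+Σλh) = 1.066/2.094 = 0.5088 kJ/s.
Profitability of E: 1.49/17.2 = 0.08663 kJ/s.
0.08663 < 0.5088, so adding E would lower the average — exclude it.

No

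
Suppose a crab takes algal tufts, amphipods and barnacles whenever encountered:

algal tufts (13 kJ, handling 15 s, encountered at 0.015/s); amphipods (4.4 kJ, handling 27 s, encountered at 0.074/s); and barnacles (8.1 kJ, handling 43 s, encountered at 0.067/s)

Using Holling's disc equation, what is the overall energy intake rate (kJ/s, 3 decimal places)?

0.174 kJ/s

R = (0.015×13 + 0.074×4.4 + 0.067×8.1) / (1 + 0.015×15 + 0.074×27 + 0.067×43) = 1.063/6.104 = 0.1742 kJ/s.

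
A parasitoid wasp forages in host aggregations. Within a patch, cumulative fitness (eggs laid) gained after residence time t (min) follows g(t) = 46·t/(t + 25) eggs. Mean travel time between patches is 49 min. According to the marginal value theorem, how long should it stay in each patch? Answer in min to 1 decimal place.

35.0 min

Maximise g(t)/(T+t): set derivative to zero → g'(t)(T+t) = g(t).
g'(t) = 46·25/(t + 25)². Setting 46·25/(t+25)² = 46t/[(t+25)(49+t)] gives 25(49+t) = t(t+25), so t² = 25×49 = 1225.
t* = √1225 = 35 min.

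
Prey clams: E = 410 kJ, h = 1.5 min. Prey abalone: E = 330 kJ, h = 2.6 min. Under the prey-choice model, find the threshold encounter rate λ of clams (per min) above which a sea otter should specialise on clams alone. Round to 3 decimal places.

Drop abalone once their profitability E₂/h₂ falls below the rate achievable on clams alone: E₂/h₂ = λE₁/(1 + λh₁).
Solve for λ: λE₁h₂ = E₂(1 + λh₁) → λ(E₁h₂ − E₂h₁) = E₂ → λ = E₂/(E₁h₂ − E₂h₁).
λ = 330/(410×2.6 − 330×1.5) = 330/571 = 0.5779 per min.

0.578 per min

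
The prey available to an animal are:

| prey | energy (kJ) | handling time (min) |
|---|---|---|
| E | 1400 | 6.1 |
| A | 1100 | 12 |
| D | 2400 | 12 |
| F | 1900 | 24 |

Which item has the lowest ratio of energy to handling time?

In descending order of E/h:
E: 1400/6.1 = 230 kJ/min
D: 2400/12 = 200 kJ/min
A: 1100/12 = 91.7 kJ/min
F: 1900/24 = 79.2 kJ/min

F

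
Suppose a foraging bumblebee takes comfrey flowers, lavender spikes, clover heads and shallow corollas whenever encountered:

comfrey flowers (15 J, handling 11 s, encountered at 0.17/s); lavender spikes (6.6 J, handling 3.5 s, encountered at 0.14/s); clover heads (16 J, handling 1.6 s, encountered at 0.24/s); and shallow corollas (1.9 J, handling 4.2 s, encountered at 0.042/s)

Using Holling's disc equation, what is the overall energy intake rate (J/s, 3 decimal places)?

Energy encountered per unit search time: 0.17×15 + 0.14×6.6 + 0.24×16 + 0.042×1.9 = 7.394 J/s.
Handling time per unit search time: 0.17×11 + 0.14×3.5 + 0.24×1.6 + 0.042×4.2 = 2.92.
Rate = 7.394/(1 + 2.92) = 1.886 J/s.

1.886 J/s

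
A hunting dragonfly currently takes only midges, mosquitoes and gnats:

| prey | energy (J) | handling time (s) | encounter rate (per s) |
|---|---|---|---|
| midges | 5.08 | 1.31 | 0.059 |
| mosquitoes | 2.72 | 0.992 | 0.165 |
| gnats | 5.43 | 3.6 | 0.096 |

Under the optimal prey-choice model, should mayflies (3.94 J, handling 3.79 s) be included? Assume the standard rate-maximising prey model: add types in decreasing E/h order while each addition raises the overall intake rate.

Intake rate on the current diet: R = (0.059×5.08 + 0.165×2.72 + 0.096×5.43) / (1 + 0.059×1.31 + 0.165×0.992 + 0.096×3.6) = 1.27/1.587 = 0.8003 J/s.
mayflies: E/h = 3.94/3.79 = 1.04 J/s.
Since 1.04 > R, including mayflies increases the long-run rate.

Yes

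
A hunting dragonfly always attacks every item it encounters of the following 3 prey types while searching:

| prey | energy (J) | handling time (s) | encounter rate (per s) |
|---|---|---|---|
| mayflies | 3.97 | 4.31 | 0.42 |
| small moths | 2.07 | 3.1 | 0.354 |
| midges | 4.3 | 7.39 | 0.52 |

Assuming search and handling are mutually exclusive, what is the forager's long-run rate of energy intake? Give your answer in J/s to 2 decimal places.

0.60 J/s

R = (0.42×3.97 + 0.354×2.07 + 0.52×4.3) / (1 + 0.42×4.31 + 0.354×3.1 + 0.52×7.39) = 4.636/7.75 = 0.5982 J/s.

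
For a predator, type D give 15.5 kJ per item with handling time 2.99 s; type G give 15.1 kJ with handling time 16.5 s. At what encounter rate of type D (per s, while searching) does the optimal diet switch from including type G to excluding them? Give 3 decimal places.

The zero-one rule: include type G iff E₂/h₂ > λE₁/(1+λh₁). Equality gives the switch point.
λE₁h₂ = E₂ + λE₂h₁ ⇒ λ = E₂/(E₁h₂ − E₂h₁) = 15.1/(255.8 − 45.15) = 0.0717 per s.

0.072 per s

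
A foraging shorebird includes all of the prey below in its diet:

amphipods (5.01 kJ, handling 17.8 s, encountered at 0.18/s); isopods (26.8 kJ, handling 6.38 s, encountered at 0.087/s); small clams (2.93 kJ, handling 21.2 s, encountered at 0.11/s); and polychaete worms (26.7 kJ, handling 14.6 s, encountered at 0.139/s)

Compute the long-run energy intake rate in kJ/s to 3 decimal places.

0.797 kJ/s

Energy encountered per unit search time: 0.18×5.01 + 0.087×26.8 + 0.11×2.93 + 0.139×26.7 = 7.267 kJ/s.
Handling time per unit search time: 0.18×17.8 + 0.087×6.38 + 0.11×21.2 + 0.139×14.6 = 8.12.
Rate = 7.267/(1 + 8.12) = 0.7968 kJ/s.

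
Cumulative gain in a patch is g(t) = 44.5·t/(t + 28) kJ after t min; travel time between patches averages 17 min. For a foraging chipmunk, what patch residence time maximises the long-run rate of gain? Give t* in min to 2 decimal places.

Maximise g(t)/(T+t): set derivative to zero → g'(t)(T+t) = g(t).
g'(t) = 44.5·28/(t + 28)². Setting 44.5·28/(t+28)² = 44.5t/[(t+28)(17+t)] gives 28(17+t) = t(t+28), so t² = 28×17 = 476.
t* = √476 = 21.82 min.

21.82 min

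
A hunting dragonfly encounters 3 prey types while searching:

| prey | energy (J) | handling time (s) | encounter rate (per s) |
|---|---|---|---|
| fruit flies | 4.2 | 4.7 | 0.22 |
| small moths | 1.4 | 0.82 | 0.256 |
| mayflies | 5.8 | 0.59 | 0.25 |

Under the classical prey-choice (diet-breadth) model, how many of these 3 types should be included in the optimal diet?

Rank by E/h (J/s): mayflies 9.83, small moths 1.71, fruit flies 0.894. Include each in turn until the next type's E/h falls below the running intake rate.
Rate on top 1: 1.264. small moths: 1.71 > 1.264 → include.
Rate on top 2: 1.332. fruit flies: 0.894 < 1.332 → exclude; stop.
Optimal diet: mayflies, small moths — 2 of 3 types.

2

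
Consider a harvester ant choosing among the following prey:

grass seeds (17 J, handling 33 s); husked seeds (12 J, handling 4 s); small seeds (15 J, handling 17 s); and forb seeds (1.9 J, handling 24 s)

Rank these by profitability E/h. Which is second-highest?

small seeds

In descending order of E/h:
husked seeds: 12/4 = 3 J/s
small seeds: 15/17 = 0.882 J/s
grass seeds: 17/33 = 0.515 J/s
forb seeds: 1.9/24 = 0.0792 J/s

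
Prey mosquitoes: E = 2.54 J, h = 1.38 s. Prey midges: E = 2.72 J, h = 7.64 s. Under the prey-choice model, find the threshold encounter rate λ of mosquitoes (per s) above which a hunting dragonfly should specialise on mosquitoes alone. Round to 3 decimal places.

0.174 per s

The zero-one rule: include midges iff E₂/h₂ > λE₁/(1+λh₁). Equality gives the switch point.
λE₁h₂ = E₂ + λE₂h₁ ⇒ λ = E₂/(E₁h₂ − E₂h₁) = 2.72/(19.41 − 3.754) = 0.1738 per s.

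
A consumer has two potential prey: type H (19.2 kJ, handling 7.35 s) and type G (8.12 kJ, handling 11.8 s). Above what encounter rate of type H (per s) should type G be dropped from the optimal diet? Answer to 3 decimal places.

0.049 per s

At the threshold, the rate on type H alone equals the profitability of type G: λ·19.2/(1 + λ·7.35) = 8.12/11.8 = 0.6881.
Rearranging, λ(19.2 − 0.6881×7.35) = 0.6881, so λ = 0.6881/14.14 = 0.04866 per s.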